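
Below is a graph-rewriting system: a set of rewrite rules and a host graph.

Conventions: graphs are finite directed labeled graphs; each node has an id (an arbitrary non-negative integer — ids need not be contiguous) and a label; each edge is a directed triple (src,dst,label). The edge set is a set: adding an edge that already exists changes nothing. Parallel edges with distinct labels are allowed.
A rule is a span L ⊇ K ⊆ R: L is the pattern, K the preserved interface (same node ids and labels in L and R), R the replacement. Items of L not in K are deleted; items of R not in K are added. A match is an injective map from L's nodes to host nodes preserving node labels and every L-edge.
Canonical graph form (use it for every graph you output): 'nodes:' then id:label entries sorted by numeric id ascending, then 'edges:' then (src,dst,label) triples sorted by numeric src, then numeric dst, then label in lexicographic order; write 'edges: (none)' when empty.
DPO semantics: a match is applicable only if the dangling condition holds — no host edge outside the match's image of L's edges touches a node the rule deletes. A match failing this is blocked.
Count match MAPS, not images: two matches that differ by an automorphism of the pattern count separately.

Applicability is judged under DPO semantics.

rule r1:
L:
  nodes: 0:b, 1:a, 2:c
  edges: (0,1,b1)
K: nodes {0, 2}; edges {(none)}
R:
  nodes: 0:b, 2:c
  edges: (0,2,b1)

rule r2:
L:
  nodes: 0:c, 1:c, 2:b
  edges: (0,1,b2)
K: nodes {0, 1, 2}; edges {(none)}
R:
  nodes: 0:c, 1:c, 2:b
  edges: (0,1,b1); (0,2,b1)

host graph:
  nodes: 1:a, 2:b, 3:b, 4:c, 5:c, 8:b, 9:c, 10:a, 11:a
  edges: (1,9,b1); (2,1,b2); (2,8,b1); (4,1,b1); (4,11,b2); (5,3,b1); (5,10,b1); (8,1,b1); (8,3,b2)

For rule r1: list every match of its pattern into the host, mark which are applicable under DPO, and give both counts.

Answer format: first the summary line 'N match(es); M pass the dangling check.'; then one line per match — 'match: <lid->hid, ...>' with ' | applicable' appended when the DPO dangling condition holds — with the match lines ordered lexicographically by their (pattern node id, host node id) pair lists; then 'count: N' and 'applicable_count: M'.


3 match(es); 0 pass the dangling check.
match: 0->8, 1->1, 2->4
match: 0->8, 1->1, 2->5
match: 0->8, 1->1, 2->9
count: 3
applicable_count: 0


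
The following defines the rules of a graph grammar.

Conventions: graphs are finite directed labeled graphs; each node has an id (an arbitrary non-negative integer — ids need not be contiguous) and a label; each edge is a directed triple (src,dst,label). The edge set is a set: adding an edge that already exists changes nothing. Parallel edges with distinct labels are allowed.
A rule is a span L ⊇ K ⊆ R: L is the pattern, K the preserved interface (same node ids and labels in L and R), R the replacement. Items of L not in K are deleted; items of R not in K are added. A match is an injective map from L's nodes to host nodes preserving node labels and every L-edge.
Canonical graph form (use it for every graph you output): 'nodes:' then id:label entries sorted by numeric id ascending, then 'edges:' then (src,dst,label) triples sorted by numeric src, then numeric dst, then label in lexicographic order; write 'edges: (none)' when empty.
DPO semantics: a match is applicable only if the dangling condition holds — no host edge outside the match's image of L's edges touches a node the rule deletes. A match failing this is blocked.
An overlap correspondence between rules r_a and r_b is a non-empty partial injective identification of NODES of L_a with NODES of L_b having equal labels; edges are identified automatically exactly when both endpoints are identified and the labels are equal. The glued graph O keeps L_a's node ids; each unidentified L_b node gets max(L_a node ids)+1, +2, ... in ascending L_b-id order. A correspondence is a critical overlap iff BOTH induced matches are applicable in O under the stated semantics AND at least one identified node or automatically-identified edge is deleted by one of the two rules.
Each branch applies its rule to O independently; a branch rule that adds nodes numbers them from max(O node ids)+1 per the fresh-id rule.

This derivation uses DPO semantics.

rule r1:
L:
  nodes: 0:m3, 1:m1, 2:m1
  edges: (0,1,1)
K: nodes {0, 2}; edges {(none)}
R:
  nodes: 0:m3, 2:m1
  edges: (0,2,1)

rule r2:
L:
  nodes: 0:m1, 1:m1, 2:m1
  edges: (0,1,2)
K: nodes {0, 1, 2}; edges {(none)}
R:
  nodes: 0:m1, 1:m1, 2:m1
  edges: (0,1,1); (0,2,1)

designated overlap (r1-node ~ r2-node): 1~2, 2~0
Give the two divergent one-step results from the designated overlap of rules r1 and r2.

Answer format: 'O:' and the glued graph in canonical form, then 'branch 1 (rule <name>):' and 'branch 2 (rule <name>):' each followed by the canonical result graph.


O:
nodes: 0:m3, 1:m1, 2:m1, 3:m1
edges: (0,1,1); (2,3,2)
branch 1 (rule r1):
nodes: 0:m3, 2:m1, 3:m1
edges: (0,2,1); (2,3,2)
branch 2 (rule r2):
nodes: 0:m3, 1:m1, 2:m1, 3:m1
edges: (0,1,1); (2,1,1); (2,3,1)


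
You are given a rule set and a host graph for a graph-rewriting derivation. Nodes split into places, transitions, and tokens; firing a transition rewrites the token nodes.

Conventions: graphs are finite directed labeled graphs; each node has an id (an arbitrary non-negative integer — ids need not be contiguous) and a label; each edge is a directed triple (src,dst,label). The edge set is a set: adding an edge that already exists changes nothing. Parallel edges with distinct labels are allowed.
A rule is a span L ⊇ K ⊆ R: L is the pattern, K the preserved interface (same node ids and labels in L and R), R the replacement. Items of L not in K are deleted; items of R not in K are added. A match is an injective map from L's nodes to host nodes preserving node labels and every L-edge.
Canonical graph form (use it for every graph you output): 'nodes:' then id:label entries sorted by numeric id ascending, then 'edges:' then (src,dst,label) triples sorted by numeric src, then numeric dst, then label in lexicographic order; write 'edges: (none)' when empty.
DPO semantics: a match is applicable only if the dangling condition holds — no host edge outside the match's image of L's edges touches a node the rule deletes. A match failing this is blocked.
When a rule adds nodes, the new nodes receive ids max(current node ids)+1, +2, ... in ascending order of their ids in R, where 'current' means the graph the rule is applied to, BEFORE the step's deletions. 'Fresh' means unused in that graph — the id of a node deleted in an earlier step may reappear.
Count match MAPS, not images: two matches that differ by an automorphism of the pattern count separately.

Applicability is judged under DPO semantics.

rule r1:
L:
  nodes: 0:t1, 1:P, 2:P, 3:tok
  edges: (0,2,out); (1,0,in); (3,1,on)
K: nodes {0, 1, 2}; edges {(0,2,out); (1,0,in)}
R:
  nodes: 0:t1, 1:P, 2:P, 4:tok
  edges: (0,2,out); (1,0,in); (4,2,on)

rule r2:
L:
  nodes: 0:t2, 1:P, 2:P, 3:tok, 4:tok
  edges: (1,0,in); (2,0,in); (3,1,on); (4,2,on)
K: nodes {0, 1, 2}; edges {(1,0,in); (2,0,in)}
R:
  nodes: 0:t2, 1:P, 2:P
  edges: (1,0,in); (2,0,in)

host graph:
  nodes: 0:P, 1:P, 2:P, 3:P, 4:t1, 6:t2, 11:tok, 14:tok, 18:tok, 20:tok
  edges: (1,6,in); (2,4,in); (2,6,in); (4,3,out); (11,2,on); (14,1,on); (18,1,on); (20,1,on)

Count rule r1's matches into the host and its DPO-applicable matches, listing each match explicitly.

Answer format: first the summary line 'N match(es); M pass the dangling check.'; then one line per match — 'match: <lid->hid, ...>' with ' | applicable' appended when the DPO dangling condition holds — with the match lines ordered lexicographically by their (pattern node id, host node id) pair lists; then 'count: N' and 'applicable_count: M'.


1 match(es); 1 pass the dangling check.
match: 0->4, 1->2, 2->3, 3->11 | applicable
count: 1
applicable_count: 1


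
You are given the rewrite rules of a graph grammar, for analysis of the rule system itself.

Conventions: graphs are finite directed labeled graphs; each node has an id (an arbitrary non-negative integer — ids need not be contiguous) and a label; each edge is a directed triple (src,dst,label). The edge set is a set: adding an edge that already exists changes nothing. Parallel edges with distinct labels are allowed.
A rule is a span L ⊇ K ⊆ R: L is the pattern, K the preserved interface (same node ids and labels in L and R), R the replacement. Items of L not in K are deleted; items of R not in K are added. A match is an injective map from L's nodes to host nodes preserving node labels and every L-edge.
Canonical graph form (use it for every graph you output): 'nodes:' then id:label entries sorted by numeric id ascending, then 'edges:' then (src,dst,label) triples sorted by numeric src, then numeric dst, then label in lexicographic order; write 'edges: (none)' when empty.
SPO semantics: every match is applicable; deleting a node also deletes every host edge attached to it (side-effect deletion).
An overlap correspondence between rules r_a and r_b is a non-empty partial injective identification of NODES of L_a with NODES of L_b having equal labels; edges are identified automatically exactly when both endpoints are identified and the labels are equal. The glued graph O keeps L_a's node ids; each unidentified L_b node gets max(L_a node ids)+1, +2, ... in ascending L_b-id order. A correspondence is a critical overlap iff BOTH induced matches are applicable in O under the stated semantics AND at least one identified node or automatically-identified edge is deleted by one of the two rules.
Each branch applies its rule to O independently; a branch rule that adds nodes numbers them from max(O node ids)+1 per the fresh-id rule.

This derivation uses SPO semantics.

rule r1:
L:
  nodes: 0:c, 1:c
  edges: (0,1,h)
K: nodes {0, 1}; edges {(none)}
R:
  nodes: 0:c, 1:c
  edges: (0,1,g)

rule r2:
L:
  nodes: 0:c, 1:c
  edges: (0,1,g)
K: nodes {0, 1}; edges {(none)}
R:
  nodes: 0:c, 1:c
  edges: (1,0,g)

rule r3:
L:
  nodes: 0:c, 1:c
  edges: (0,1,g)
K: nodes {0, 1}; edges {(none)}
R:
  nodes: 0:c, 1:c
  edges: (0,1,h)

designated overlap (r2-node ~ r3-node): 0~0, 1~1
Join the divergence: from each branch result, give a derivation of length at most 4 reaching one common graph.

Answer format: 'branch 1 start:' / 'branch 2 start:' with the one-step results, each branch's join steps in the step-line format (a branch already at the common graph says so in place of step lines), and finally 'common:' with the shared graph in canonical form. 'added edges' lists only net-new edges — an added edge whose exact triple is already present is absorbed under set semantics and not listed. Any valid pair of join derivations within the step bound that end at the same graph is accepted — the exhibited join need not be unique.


branch 1 start:
nodes: 0:c, 1:c
edges: (1,0,g)
branch 2 start:
nodes: 0:c, 1:c
edges: (0,1,h)
branch 1 step 1: rule r2; match: 0->1, 1->0; deleted nodes (none); deleted edges (1,0,g); added nodes (none); added edges (0,1,g); result: nodes: 0:c, 1:c edges: (0,1,g)
branch 2 step 1: rule r1; match: 0->0, 1->1; deleted nodes (none); deleted edges (0,1,h); added nodes (none); added edges (0,1,g); result: nodes: 0:c, 1:c edges: (0,1,g)
common:
nodes: 0:c, 1:c
edges: (0,1,g)


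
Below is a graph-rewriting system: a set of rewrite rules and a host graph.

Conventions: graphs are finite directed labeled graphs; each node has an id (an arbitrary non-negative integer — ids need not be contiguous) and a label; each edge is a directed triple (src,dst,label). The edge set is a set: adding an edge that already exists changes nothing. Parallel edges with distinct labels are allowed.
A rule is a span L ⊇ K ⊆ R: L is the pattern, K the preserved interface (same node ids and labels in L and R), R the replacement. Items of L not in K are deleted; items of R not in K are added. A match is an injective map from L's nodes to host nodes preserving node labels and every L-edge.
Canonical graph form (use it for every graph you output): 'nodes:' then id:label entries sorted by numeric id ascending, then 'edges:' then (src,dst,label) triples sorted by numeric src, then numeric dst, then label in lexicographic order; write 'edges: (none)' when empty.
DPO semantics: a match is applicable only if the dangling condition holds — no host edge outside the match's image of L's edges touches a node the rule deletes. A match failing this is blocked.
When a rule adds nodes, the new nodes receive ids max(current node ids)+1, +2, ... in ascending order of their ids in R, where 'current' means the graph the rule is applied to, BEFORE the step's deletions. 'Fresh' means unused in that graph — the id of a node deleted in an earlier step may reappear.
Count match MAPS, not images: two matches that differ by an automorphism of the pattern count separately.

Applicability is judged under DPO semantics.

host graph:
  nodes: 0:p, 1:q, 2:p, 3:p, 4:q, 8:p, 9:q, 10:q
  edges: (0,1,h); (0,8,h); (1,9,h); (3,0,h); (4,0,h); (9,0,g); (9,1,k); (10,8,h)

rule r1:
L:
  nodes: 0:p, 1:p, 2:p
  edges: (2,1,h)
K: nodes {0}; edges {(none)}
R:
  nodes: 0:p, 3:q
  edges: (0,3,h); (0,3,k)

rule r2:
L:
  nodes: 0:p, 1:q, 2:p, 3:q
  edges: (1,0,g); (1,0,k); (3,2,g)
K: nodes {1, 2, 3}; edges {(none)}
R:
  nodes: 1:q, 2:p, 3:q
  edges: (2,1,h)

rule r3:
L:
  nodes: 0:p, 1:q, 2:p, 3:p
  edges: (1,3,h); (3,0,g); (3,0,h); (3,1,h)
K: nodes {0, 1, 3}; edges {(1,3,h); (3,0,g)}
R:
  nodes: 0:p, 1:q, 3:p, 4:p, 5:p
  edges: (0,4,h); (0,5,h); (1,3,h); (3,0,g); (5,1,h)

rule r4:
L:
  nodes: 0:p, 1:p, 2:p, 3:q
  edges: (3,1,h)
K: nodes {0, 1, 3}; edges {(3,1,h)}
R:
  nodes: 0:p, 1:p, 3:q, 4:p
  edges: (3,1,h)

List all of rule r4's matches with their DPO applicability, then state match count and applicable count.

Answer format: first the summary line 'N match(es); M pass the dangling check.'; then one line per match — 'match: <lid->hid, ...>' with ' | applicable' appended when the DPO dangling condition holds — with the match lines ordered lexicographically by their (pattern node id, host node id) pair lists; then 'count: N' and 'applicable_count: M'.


12 match(es); 4 pass the dangling check.
match: 0->0, 1->8, 2->2, 3->10 | applicable
match: 0->0, 1->8, 2->3, 3->10
match: 0->2, 1->0, 2->3, 3->4
match: 0->2, 1->0, 2->8, 3->4
match: 0->2, 1->8, 2->0, 3->10
match: 0->2, 1->8, 2->3, 3->10
match: 0->3, 1->0, 2->2, 3->4 | applicable
match: 0->3, 1->0, 2->8, 3->4
match: 0->3, 1->8, 2->0, 3->10
match: 0->3, 1->8, 2->2, 3->10 | applicable
match: 0->8, 1->0, 2->2, 3->4 | applicable
match: 0->8, 1->0, 2->3, 3->4
count: 12
applicable_count: 4


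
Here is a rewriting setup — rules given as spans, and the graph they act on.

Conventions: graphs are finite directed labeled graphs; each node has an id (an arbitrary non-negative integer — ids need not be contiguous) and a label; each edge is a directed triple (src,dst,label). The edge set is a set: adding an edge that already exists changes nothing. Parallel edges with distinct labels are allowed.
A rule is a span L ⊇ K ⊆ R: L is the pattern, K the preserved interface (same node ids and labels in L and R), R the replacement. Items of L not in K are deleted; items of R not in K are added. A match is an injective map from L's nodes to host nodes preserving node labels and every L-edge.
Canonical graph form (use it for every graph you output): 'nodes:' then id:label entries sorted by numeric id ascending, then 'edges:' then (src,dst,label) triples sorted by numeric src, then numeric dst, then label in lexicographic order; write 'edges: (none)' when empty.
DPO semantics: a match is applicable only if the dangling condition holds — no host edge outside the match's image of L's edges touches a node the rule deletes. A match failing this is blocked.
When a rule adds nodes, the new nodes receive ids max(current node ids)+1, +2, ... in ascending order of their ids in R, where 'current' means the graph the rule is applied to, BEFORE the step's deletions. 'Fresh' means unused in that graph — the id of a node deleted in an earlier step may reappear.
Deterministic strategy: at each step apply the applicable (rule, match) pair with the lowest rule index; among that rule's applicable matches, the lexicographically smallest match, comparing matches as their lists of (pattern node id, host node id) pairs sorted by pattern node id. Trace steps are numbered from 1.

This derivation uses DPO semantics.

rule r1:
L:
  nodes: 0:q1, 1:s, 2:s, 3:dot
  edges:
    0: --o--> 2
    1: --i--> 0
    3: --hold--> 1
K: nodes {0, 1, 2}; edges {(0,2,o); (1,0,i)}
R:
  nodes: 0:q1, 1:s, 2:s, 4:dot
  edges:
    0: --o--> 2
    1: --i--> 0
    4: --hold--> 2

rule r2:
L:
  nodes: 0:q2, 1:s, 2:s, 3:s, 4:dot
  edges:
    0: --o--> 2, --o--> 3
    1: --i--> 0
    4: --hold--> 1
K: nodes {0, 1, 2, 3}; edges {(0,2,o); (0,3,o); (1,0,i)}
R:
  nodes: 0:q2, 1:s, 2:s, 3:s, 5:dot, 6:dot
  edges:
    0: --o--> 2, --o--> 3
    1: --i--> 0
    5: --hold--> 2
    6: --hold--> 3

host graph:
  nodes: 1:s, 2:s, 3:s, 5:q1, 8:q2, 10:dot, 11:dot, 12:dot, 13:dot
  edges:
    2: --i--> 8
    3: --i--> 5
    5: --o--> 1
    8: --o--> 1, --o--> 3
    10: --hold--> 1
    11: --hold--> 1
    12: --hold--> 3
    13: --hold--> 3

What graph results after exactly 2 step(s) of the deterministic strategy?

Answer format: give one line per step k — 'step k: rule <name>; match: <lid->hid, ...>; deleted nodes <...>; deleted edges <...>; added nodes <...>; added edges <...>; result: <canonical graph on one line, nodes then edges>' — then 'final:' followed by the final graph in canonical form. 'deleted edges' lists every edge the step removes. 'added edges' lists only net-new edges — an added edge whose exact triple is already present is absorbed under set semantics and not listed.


step 1: rule r1; match: 0->5, 1->3, 2->1, 3->12; deleted nodes 12; deleted edges (12,3,hold); added nodes 14; added edges (14,1,hold); result: nodes: 1:s, 2:s, 3:s, 5:q1, 8:q2, 10:dot, 11:dot, 13:dot, 14:dot edges: (2,8,i); (3,5,i); (5,1,o); (8,1,o); (8,3,o); (10,1,hold); (11,1,hold); (13,3,hold); (14,1,hold)
step 2: rule r1; match: 0->5, 1->3, 2->1, 3->13; deleted nodes 13; deleted edges (13,3,hold); added nodes 15; added edges (15,1,hold); result: nodes: 1:s, 2:s, 3:s, 5:q1, 8:q2, 10:dot, 11:dot, 14:dot, 15:dot edges: (2,8,i); (3,5,i); (5,1,o); (8,1,o); (8,3,o); (10,1,hold); (11,1,hold); (14,1,hold); (15,1,hold)
final:
nodes: 1:s, 2:s, 3:s, 5:q1, 8:q2, 10:dot, 11:dot, 14:dot, 15:dot
edges: (2,8,i); (3,5,i); (5,1,o); (8,1,o); (8,3,o); (10,1,hold); (11,1,hold); (14,1,hold); (15,1,hold)


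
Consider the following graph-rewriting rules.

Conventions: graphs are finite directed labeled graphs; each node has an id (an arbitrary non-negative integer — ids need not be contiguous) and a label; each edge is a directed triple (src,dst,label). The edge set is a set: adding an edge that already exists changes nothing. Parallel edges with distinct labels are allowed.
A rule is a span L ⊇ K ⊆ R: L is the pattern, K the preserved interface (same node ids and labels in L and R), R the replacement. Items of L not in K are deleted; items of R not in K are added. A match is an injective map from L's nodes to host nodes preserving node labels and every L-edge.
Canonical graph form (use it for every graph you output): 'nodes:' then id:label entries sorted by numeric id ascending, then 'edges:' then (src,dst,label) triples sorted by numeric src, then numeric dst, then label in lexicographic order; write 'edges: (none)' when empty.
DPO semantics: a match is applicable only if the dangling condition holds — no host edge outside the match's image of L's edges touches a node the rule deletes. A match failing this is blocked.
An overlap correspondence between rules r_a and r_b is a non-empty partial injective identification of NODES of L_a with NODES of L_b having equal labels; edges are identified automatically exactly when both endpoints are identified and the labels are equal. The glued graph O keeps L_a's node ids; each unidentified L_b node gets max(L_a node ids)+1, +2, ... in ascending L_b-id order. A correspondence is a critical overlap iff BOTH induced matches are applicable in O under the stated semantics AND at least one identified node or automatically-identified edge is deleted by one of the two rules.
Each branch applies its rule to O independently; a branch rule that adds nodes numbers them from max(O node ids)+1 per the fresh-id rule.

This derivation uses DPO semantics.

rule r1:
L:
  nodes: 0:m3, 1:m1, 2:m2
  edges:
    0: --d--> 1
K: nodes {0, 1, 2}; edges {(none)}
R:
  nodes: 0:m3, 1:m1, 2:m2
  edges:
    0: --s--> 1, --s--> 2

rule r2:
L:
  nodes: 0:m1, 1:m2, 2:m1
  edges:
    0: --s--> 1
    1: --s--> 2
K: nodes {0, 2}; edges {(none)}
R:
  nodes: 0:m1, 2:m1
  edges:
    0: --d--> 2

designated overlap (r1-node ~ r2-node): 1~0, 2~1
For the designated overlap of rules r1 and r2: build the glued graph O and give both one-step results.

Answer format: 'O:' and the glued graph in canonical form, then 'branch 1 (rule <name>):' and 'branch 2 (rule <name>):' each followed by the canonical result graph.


O:
nodes: 0:m3, 1:m1, 2:m2, 3:m1
edges: (0,1,d); (1,2,s); (2,3,s)
branch 1 (rule r1):
nodes: 0:m3, 1:m1, 2:m2, 3:m1
edges: (0,1,s); (0,2,s); (1,2,s); (2,3,s)
branch 2 (rule r2):
nodes: 0:m3, 1:m1, 3:m1
edges: (0,1,d); (1,3,d)


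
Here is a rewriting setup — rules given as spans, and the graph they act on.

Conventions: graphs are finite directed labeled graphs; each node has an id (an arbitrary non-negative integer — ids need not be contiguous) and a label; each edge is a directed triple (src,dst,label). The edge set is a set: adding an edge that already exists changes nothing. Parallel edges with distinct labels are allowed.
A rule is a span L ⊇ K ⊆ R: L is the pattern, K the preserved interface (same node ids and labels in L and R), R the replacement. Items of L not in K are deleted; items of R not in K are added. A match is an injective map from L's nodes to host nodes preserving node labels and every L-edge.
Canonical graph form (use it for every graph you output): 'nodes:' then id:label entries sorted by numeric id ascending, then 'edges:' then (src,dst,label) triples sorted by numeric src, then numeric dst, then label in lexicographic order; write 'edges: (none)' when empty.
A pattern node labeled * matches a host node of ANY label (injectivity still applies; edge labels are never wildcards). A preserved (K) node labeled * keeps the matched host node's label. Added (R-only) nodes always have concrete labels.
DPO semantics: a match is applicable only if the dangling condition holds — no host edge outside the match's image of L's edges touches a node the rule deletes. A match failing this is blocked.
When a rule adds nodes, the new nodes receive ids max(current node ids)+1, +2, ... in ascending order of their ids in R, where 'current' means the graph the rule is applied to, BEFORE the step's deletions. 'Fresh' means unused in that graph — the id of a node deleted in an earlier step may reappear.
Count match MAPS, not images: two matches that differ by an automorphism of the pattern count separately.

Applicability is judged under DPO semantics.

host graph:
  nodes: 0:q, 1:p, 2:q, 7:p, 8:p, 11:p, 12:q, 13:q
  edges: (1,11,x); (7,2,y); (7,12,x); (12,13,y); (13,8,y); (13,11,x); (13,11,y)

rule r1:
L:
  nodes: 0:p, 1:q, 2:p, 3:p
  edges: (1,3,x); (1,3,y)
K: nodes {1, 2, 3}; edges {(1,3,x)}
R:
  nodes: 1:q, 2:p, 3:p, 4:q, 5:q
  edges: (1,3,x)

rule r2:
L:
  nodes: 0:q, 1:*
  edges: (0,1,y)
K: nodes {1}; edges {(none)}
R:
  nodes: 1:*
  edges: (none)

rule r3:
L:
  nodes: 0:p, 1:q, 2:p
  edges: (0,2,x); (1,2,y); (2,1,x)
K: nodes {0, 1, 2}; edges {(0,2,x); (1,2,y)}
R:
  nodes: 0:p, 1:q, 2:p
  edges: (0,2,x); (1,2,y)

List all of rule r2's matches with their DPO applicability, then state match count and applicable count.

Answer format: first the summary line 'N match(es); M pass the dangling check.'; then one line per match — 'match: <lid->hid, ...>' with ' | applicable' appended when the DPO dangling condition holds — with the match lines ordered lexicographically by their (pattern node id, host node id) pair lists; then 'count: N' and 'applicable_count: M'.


3 match(es); 0 pass the dangling check.
match: 0->12, 1->13
match: 0->13, 1->8
match: 0->13, 1->11
count: 3
applicable_count: 0


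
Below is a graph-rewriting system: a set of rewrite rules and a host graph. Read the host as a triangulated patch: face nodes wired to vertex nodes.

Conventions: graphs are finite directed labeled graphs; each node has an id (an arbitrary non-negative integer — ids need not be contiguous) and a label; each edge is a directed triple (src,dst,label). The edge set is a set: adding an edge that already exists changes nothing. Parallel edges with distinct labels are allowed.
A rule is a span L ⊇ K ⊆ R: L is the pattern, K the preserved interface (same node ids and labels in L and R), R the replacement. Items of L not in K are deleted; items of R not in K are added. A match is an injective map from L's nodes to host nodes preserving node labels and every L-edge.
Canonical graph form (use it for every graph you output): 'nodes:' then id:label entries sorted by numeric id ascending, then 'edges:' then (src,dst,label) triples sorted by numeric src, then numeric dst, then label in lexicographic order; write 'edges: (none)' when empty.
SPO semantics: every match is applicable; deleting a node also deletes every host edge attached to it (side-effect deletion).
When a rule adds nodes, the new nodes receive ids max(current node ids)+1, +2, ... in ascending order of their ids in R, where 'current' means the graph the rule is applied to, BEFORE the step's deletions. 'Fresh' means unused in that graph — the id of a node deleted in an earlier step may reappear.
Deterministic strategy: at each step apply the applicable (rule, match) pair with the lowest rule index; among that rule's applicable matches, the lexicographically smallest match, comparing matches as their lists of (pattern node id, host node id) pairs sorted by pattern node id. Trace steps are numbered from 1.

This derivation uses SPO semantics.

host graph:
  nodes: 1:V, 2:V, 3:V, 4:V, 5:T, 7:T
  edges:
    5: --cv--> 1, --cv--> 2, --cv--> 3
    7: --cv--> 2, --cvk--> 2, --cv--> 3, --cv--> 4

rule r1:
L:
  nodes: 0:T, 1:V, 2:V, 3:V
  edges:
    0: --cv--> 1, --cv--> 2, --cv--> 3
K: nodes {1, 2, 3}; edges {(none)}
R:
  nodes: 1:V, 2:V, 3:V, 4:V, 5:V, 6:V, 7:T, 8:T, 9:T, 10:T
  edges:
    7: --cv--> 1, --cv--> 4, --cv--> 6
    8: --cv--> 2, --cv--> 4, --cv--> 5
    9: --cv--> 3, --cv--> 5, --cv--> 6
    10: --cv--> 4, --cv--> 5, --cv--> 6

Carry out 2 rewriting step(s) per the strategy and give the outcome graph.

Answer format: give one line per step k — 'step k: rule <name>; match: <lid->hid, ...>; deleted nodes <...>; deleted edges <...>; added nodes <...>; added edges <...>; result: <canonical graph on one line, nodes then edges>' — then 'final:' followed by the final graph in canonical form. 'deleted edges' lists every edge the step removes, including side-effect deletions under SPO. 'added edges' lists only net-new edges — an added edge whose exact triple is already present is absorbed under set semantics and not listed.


step 1: rule r1; match: 0->5, 1->1, 2->2, 3->3; deleted nodes 5; deleted edges (5,1,cv); (5,2,cv); (5,3,cv); added nodes 8, 9, 10, 11, 12, 13, 14; added edges (11,1,cv); (11,8,cv); (11,10,cv); (12,2,cv); (12,8,cv); (12,9,cv); (13,3,cv); (13,9,cv); (13,10,cv); (14,8,cv); (14,9,cv); (14,10,cv); result: nodes: 1:V, 2:V, 3:V, 4:V, 7:T, 8:V, 9:V, 10:V, 11:T, 12:T, 13:T, 14:T edges: (7,2,cv); (7,2,cvk); (7,3,cv); (7,4,cv); (11,1,cv); (11,8,cv); (11,10,cv); (12,2,cv); (12,8,cv); (12,9,cv); (13,3,cv); (13,9,cv); (13,10,cv); (14,8,cv); (14,9,cv); (14,10,cv)
step 2: rule r1; match: 0->7, 1->2, 2->3, 3->4; deleted nodes 7; deleted edges (7,2,cv); (7,2,cvk); (7,3,cv); (7,4,cv); added nodes 15, 16, 17, 18, 19, 20, 21; added edges (18,2,cv); (18,15,cv); (18,17,cv); (19,3,cv); (19,15,cv); (19,16,cv); (20,4,cv); (20,16,cv); (20,17,cv); (21,15,cv); (21,16,cv); (21,17,cv); result: nodes: 1:V, 2:V, 3:V, 4:V, 8:V, 9:V, 10:V, 11:T, 12:T, 13:T, 14:T, 15:V, 16:V, 17:V, 18:T, 19:T, 20:T, 21:T edges: (11,1,cv); (11,8,cv); (11,10,cv); (12,2,cv); (12,8,cv); (12,9,cv); (13,3,cv); (13,9,cv); (13,10,cv); (14,8,cv); (14,9,cv); (14,10,cv); (18,2,cv); (18,15,cv); (18,17,cv); (19,3,cv); (19,15,cv); (19,16,cv); (20,4,cv); (20,16,cv); (20,17,cv); (21,15,cv); (21,16,cv); (21,17,cv)
final:
nodes: 1:V, 2:V, 3:V, 4:V, 8:V, 9:V, 10:V, 11:T, 12:T, 13:T, 14:T, 15:V, 16:V, 17:V, 18:T, 19:T, 20:T, 21:T
edges: (11,1,cv); (11,8,cv); (11,10,cv); (12,2,cv); (12,8,cv); (12,9,cv); (13,3,cv); (13,9,cv); (13,10,cv); (14,8,cv); (14,9,cv); (14,10,cv); (18,2,cv); (18,15,cv); (18,17,cv); (19,3,cv); (19,15,cv); (19,16,cv); (20,4,cv); (20,16,cv); (20,17,cv); (21,15,cv); (21,16,cv); (21,17,cv)


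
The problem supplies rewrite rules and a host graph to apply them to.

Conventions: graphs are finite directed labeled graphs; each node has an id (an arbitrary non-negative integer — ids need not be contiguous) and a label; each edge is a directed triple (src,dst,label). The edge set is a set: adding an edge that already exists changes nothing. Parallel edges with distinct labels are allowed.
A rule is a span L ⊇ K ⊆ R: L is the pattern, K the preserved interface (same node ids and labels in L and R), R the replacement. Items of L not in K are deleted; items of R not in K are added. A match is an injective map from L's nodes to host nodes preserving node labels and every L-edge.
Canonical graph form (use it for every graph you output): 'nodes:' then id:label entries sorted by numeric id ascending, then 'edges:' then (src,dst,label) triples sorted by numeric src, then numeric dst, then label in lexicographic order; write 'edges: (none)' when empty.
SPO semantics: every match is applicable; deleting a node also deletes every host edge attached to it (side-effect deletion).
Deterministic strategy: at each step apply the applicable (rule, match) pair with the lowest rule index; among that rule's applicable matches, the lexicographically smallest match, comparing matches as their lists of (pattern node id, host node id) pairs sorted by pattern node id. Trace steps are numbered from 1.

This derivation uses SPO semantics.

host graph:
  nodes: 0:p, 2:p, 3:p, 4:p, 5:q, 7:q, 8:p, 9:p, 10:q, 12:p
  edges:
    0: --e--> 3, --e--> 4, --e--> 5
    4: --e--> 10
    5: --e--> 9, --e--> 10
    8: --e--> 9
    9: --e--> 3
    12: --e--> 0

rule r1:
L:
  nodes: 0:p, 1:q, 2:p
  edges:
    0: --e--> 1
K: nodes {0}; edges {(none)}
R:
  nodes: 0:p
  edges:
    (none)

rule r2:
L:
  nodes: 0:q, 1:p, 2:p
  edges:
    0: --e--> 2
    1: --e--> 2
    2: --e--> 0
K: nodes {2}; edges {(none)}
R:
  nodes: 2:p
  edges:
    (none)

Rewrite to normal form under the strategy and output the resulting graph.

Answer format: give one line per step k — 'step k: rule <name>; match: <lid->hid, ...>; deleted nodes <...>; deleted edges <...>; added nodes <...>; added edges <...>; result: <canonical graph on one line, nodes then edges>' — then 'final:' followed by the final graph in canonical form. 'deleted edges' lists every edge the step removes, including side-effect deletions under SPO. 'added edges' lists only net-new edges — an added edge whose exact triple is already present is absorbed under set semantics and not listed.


step 1: rule r1; match: 0->0, 1->5, 2->2; deleted nodes 2, 5; deleted edges (0,5,e); (5,9,e); (5,10,e); added nodes (none); added edges (none); result: nodes: 0:p, 3:p, 4:p, 7:q, 8:p, 9:p, 10:q, 12:p edges: (0,3,e); (0,4,e); (4,10,e); (8,9,e); (9,3,e); (12,0,e)
step 2: rule r1; match: 0->4, 1->10, 2->0; deleted nodes 0, 10; deleted edges (0,3,e); (0,4,e); (4,10,e); (12,0,e); added nodes (none); added edges (none); result: nodes: 3:p, 4:p, 7:q, 8:p, 9:p, 12:p edges: (8,9,e); (9,3,e)
final:
nodes: 3:p, 4:p, 7:q, 8:p, 9:p, 12:p
edges: (8,9,e); (9,3,e)


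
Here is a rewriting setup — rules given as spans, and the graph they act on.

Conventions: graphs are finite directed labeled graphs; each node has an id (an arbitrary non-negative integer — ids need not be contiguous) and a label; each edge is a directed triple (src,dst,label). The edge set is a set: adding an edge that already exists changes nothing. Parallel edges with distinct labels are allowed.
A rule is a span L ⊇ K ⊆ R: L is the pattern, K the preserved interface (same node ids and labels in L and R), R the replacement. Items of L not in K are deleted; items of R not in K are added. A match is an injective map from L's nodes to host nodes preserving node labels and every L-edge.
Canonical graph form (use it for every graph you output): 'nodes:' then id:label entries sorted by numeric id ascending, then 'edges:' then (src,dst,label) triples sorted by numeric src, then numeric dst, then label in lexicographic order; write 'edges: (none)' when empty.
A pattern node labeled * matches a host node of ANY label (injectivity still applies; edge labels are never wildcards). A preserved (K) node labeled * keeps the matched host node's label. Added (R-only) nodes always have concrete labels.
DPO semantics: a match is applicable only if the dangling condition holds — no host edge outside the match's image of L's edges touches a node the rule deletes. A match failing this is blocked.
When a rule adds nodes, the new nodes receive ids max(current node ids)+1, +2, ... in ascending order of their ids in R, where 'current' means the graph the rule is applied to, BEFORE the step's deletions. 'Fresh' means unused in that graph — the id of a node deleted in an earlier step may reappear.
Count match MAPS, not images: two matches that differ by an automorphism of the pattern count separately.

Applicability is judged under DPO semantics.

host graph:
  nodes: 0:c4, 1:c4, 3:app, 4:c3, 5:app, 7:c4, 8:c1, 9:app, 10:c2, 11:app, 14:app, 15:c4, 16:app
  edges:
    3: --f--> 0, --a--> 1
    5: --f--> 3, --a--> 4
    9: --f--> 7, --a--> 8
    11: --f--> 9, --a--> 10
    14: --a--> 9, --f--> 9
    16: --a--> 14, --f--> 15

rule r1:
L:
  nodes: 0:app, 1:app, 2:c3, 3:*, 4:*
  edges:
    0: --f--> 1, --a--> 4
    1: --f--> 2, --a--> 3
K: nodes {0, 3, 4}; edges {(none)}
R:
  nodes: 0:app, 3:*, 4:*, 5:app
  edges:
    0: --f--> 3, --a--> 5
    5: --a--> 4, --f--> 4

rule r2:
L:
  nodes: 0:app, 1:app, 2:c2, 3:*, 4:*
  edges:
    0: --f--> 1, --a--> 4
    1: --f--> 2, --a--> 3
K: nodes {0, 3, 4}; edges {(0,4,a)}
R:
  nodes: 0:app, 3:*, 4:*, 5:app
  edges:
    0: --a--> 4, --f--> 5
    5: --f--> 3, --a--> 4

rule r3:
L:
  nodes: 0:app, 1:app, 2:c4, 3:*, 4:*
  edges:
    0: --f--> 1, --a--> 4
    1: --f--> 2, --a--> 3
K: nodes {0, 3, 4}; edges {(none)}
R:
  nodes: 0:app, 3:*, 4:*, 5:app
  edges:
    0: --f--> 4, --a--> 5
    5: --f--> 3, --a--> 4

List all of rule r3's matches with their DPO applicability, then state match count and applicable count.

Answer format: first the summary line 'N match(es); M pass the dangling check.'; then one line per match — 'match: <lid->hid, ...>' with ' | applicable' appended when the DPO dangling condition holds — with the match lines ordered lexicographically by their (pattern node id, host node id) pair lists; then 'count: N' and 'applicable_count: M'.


2 match(es); 1 pass the dangling check.
match: 0->5, 1->3, 2->0, 3->1, 4->4 | applicable
match: 0->11, 1->9, 2->7, 3->8, 4->10
count: 2
applicable_count: 1


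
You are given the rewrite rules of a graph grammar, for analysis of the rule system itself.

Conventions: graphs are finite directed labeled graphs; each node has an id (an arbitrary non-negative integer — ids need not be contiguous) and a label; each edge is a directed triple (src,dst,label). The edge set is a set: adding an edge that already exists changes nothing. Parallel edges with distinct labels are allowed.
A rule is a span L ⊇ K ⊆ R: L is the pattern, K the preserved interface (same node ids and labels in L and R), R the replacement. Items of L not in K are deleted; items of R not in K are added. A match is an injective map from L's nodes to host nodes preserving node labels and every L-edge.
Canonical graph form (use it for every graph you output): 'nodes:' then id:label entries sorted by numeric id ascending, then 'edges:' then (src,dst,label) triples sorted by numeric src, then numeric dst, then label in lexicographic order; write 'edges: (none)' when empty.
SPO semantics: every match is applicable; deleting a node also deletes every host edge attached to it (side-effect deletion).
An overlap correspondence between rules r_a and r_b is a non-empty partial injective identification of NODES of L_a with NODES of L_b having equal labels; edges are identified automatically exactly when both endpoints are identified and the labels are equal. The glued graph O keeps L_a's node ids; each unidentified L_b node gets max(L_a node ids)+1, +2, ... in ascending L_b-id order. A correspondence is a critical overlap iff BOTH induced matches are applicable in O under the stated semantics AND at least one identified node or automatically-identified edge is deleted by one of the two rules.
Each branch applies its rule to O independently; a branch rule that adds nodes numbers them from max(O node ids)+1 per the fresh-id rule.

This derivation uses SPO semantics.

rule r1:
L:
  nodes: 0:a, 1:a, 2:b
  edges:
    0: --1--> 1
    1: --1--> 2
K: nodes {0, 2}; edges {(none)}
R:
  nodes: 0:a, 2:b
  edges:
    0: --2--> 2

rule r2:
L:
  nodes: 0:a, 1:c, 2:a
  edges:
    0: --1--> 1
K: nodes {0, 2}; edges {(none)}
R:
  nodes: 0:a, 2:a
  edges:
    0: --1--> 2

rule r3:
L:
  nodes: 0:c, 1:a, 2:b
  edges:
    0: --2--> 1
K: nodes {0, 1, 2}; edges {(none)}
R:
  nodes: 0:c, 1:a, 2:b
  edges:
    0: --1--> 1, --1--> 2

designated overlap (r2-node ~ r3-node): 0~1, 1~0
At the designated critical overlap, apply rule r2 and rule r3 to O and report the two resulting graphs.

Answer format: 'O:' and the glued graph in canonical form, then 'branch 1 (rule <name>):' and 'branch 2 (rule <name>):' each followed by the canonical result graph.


O:
nodes: 0:a, 1:c, 2:a, 3:b
edges: (0,1,1); (1,0,2)
branch 1 (rule r2):
nodes: 0:a, 2:a, 3:b
edges: (0,2,1)
branch 2 (rule r3):
nodes: 0:a, 1:c, 2:a, 3:b
edges: (0,1,1); (1,0,1); (1,3,1)


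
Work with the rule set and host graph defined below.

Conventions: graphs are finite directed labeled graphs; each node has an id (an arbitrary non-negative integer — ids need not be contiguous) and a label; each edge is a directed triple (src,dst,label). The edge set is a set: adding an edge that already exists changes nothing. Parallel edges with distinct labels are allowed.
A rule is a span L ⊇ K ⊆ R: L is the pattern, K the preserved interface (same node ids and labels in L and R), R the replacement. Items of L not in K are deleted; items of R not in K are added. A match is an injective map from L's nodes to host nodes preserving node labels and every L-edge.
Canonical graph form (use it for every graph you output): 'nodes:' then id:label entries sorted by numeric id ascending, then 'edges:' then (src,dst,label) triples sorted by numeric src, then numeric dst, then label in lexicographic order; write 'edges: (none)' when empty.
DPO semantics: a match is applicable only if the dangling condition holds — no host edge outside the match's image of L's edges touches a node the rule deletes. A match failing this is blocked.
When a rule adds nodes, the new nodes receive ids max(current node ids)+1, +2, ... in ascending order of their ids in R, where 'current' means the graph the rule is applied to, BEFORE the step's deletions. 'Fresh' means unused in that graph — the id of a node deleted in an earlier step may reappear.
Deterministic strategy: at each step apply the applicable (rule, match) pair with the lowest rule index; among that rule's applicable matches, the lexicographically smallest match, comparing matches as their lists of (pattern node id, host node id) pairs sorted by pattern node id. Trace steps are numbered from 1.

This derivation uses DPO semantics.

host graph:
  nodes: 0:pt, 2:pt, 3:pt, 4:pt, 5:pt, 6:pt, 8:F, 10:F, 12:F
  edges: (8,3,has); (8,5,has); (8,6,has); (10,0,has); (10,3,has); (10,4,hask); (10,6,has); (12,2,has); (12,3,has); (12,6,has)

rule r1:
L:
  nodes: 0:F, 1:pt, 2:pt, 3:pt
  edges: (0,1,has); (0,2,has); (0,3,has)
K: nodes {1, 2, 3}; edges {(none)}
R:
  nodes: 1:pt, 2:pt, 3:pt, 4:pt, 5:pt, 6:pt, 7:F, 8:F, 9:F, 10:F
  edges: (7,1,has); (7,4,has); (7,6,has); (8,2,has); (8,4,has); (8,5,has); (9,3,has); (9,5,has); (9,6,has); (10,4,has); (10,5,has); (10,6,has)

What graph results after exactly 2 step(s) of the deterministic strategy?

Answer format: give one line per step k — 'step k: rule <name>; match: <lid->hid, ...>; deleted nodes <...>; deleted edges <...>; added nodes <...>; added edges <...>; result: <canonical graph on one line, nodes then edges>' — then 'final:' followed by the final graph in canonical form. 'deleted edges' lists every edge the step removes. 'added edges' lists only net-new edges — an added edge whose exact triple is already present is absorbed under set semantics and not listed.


step 1: rule r1; match: 0->8, 1->3, 2->5, 3->6; deleted nodes 8; deleted edges (8,3,has); (8,5,has); (8,6,has); added nodes 13, 14, 15, 16, 17, 18, 19; added edges (16,3,has); (16,13,has); (16,15,has); (17,5,has); (17,13,has); (17,14,has); (18,6,has); (18,14,has); (18,15,has); (19,13,has); (19,14,has); (19,15,has); result: nodes: 0:pt, 2:pt, 3:pt, 4:pt, 5:pt, 6:pt, 10:F, 12:F, 13:pt, 14:pt, 15:pt, 16:F, 17:F, 18:F, 19:F edges: (10,0,has); (10,3,has); (10,4,hask); (10,6,has); (12,2,has); (12,3,has); (12,6,has); (16,3,has); (16,13,has); (16,15,has); (17,5,has); (17,13,has); (17,14,has); (18,6,has); (18,14,has); (18,15,has); (19,13,has); (19,14,has); (19,15,has)
step 2: rule r1; match: 0->12, 1->2, 2->3, 3->6; deleted nodes 12; deleted edges (12,2,has); (12,3,has); (12,6,has); added nodes 20, 21, 22, 23, 24, 25, 26; added edges (23,2,has); (23,20,has); (23,22,has); (24,3,has); (24,20,has); (24,21,has); (25,6,has); (25,21,has); (25,22,has); (26,20,has); (26,21,has); (26,22,has); result: nodes: 0:pt, 2:pt, 3:pt, 4:pt, 5:pt, 6:pt, 10:F, 13:pt, 14:pt, 15:pt, 16:F, 17:F, 18:F, 19:F, 20:pt, 21:pt, 22:pt, 23:F, 24:F, 25:F, 26:F edges: (10,0,has); (10,3,has); (10,4,hask); (10,6,has); (16,3,has); (16,13,has); (16,15,has); (17,5,has); (17,13,has); (17,14,has); (18,6,has); (18,14,has); (18,15,has); (19,13,has); (19,14,has); (19,15,has); (23,2,has); (23,20,has); (23,22,has); (24,3,has); (24,20,has); (24,21,has); (25,6,has); (25,21,has); (25,22,has); (26,20,has); (26,21,has); (26,22,has)
final:
nodes: 0:pt, 2:pt, 3:pt, 4:pt, 5:pt, 6:pt, 10:F, 13:pt, 14:pt, 15:pt, 16:F, 17:F, 18:F, 19:F, 20:pt, 21:pt, 22:pt, 23:F, 24:F, 25:F, 26:F
edges: (10,0,has); (10,3,has); (10,4,hask); (10,6,has); (16,3,has); (16,13,has); (16,15,has); (17,5,has); (17,13,has); (17,14,has); (18,6,has); (18,14,has); (18,15,has); (19,13,has); (19,14,has); (19,15,has); (23,2,has); (23,20,has); (23,22,has); (24,3,has); (24,20,has); (24,21,has); (25,6,has); (25,21,has); (25,22,has); (26,20,has); (26,21,has); (26,22,has)
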